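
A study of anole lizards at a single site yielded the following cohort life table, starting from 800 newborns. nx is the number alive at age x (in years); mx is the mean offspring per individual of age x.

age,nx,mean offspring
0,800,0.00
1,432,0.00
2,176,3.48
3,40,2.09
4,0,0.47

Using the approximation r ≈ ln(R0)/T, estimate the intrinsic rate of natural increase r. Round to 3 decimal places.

-0.066

lx = nx/n0 = nx/800: 1, 0.54, 0.22, 0.05, 0
R0 = Σ lx·mx = 0 + 0 + 0.7656 + 0.1045 + 0 = 0.8701
Σ x·lx·mx = 1.8447; T = 1.8447/0.8701 = 2.1201…
r ≈ ln(R0)/T = ln(0.8701)/2.1201… = -0.06563… → -0.066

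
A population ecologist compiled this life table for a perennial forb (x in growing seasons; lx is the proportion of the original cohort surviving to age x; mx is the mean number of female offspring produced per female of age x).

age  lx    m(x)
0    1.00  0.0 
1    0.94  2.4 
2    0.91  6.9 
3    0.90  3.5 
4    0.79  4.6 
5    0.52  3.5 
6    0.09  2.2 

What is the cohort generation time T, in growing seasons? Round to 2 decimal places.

lx·mx: 0, 2.256, 6.279, 3.15, 3.634, 1.82, 0.198 → R0 = 17.337
x·lx·mx: 0, 2.256, 12.558, 9.45, 14.536, 9.1, 1.188 → Σ = 49.088
T = 49.088 / 17.337 = 2.831401… → 2.83

2.83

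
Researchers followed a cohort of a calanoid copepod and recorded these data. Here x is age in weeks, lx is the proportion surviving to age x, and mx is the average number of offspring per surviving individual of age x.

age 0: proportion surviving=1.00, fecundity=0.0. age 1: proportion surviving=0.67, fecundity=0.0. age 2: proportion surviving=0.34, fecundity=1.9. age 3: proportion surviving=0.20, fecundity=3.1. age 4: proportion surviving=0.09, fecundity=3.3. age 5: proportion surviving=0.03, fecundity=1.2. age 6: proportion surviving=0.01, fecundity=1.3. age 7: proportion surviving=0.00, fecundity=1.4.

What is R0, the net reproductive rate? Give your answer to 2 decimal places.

1.61

lx·mx by age: 0, 0, 0.646, 0.62, 0.297, 0.036, 0.013, 0
R0 = Σ lx·mx = 1.612 → 1.61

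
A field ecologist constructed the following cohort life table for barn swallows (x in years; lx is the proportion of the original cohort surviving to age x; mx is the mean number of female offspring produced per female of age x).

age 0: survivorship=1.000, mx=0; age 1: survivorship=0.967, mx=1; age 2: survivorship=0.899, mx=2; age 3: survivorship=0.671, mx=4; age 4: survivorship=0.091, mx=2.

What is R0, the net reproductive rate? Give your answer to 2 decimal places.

lx·mx by age: 0, 0.967, 1.798, 2.684, 0.182
R0 = Σ lx·mx = 5.631 → 5.63

5.63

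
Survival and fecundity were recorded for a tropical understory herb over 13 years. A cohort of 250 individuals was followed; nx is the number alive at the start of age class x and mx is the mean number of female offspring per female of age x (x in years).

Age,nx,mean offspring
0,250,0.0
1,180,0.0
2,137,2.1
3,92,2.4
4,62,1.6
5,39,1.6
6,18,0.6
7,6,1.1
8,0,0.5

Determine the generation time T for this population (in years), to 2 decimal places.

lx = nx/n0 = nx/250: 1, 0.72, 0.548, 0.368, 0.248, 0.156, 0.072, 0.024, 0
lx·mx: 0, 0, 1.1508, 0.8832, 0.3968, 0.2496, 0.0432, 0.0264, 0 → R0 = 2.75
x·lx·mx: 0, 0, 2.3016, 2.6496, 1.5872, 1.248, 0.2592, 0.1848, 0 → Σ = 8.2304
T = 8.2304 / 2.75 = 2.992873… → 2.99

2.99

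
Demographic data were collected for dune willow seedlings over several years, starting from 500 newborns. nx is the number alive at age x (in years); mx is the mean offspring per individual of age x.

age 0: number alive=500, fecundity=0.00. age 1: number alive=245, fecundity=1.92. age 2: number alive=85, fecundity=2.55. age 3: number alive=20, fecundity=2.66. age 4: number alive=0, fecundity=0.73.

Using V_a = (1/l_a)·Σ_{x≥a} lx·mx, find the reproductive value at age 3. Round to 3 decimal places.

2.660

lx = nx/n0 = nx/500: 1, 0.49, 0.17, 0.04, 0
lx·mx for x ≥ 3: 0.1064, 0 → sum = 0.1064
V_3 = 0.1064 / l_3 = 0.1064 / 0.04 = 2.66 → 2.660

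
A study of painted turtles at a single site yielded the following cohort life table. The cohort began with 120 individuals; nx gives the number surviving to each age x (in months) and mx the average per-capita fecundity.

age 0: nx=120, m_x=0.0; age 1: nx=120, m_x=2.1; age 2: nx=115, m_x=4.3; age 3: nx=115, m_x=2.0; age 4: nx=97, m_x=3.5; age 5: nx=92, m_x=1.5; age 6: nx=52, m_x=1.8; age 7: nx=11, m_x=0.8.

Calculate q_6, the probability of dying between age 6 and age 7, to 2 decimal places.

0.79

lx = nx/n0 = nx/120: 1, 1, 0.95833…, 0.95833…, 0.80833…, 0.76667…, 0.43333…, 0.09167…
q_6 = (l_6 − l_7) / l_6 = (0.433333… − 0.091667…) / 0.433333…
     = 0.341667… / 0.433333… = 0.788462… → 0.79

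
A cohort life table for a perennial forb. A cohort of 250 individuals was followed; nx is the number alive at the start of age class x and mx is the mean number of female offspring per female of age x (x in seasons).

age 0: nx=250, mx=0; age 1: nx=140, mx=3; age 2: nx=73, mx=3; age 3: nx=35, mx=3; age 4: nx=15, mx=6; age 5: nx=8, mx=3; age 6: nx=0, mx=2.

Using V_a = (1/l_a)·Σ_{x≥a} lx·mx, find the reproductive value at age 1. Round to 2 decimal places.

lx = nx/n0 = nx/250: 1, 0.56, 0.292, 0.14, 0.06, 0.032, 0
lx·mx for x ≥ 1: 1.68, 0.876, 0.42, 0.36, 0.096, 0 → sum = 3.432
V_1 = 3.432 / l_1 = 3.432 / 0.56 = 6.128571… → 6.13

6.13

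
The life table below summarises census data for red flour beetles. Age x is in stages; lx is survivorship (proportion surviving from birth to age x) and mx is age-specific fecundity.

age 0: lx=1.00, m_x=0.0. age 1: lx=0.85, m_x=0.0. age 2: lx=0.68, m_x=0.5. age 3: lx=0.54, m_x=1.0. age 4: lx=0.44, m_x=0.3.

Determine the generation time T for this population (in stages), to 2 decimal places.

lx·mx: 0, 0, 0.34, 0.54, 0.132 → R0 = 1.012
x·lx·mx: 0, 0, 0.68, 1.62, 0.528 → Σ = 2.828
T = 2.828 / 1.012 = 2.794466… → 2.79

2.79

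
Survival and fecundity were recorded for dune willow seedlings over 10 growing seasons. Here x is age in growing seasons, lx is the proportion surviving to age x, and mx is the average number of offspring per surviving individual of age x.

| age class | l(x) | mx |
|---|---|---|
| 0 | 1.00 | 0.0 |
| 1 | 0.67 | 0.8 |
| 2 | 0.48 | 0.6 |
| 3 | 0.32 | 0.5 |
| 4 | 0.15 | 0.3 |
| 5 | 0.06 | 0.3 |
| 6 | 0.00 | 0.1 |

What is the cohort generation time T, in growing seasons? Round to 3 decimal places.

lx·mx: 0, 0.536, 0.288, 0.16, 0.045, 0.018, 0 → R0 = 1.047
x·lx·mx: 0, 0.536, 0.576, 0.48, 0.18, 0.09, 0 → Σ = 1.862
T = 1.862 / 1.047 = 1.778415… → 1.778

1.778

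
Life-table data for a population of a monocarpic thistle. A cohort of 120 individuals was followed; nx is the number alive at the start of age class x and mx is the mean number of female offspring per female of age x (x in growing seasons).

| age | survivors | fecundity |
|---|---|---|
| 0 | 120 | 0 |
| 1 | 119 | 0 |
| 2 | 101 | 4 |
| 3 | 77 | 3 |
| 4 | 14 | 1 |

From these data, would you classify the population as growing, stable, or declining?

growing

lx = nx/n0 = nx/120: 1, 0.99167…, 0.84167…, 0.64167…, 0.11667…
R0 = Σ lx·mx = 0 + 0 + 3.366667… + 1.925… + 0.116667… = 5.408333…
R0 > 1, so the population is growing.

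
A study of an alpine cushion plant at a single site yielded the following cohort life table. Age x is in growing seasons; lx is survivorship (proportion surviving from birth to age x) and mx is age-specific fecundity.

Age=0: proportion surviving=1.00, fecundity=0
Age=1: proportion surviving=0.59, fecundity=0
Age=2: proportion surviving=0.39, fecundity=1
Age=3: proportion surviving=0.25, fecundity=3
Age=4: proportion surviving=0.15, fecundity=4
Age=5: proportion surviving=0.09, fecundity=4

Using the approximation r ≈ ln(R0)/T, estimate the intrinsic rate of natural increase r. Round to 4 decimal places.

R0 = Σ lx·mx = 0 + 0 + 0.39 + 0.75 + 0.6 + 0.36 = 2.1
Σ x·lx·mx = 7.23; T = 7.23/2.1 = 3.44286…
r ≈ ln(R0)/T = ln(2.1)/3.44286… = 0.2155… → 0.2155

0.2155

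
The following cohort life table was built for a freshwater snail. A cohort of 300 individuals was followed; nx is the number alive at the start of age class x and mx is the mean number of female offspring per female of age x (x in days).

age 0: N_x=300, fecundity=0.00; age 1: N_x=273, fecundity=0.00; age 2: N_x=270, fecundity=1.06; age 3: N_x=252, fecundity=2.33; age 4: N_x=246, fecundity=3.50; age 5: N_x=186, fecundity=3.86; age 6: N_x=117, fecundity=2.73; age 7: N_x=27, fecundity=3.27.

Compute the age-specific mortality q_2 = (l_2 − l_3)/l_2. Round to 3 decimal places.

0.067

lx = nx/n0 = nx/300: 1, 0.91, 0.9, 0.84, 0.82, 0.62, 0.39, 0.09
q_2 = (l_2 − l_3) / l_2 = (0.9 − 0.84) / 0.9
     = 0.06 / 0.9 = 0.066667… → 0.067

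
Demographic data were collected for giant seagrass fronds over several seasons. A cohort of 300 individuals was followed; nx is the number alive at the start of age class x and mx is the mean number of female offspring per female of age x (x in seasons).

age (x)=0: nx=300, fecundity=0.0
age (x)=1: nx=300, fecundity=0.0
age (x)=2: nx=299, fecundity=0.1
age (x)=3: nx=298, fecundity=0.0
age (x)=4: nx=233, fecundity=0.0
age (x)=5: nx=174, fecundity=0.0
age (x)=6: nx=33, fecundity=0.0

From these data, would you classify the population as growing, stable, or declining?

declining

lx = nx/n0 = nx/300: 1, 1, 0.99667…, 0.99333…, 0.77667…, 0.58, 0.11
R0 = Σ lx·mx = 0 + 0 + 0.099667… + 0 + 0 + 0 + 0 = 0.099667…
R0 < 1, so the population is declining.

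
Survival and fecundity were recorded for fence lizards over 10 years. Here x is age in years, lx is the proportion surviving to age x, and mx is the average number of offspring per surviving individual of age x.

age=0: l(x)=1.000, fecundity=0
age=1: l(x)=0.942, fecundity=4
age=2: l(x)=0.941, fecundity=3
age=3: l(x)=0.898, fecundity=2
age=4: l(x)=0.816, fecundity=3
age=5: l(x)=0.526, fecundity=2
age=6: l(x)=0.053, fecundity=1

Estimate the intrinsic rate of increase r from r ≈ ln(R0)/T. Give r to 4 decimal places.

R0 = Σ lx·mx = 0 + 3.768 + 2.823 + 1.796 + 2.448 + 1.052 + 0.053 = 11.94
Σ x·lx·mx = 30.172; T = 30.172/11.94 = 2.52697…
r ≈ ln(R0)/T = ln(11.94)/2.52697… = 0.981371… → 0.9814

0.9814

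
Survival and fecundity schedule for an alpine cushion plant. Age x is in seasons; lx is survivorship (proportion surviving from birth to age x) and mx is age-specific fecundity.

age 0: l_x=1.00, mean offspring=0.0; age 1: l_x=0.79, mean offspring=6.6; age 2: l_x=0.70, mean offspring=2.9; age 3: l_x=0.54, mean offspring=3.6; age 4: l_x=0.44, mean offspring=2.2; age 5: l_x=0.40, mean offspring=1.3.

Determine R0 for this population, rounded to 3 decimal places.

lx·mx by age: 0, 5.214, 2.03, 1.944, 0.968, 0.52
R0 = Σ lx·mx = 10.676 → 10.676

10.676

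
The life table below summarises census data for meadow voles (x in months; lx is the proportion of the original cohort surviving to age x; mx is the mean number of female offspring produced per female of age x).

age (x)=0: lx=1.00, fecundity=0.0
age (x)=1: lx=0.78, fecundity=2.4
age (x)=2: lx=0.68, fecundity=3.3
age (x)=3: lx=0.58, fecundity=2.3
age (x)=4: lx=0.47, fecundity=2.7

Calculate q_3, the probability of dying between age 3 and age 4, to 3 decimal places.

0.190

q_3 = (l_3 − l_4) / l_3 = (0.58 − 0.47) / 0.58
     = 0.11 / 0.58 = 0.189655… → 0.190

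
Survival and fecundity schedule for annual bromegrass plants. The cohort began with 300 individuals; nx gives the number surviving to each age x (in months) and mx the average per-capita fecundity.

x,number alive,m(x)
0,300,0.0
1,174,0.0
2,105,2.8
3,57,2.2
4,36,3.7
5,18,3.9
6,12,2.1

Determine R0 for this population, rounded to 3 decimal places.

2.160

lx = nx/n0 = nx/300: 1, 0.58, 0.35, 0.19, 0.12, 0.06, 0.04
lx·mx by age: 0, 0, 0.98, 0.418, 0.444, 0.234, 0.084
R0 = Σ lx·mx = 2.16 → 2.160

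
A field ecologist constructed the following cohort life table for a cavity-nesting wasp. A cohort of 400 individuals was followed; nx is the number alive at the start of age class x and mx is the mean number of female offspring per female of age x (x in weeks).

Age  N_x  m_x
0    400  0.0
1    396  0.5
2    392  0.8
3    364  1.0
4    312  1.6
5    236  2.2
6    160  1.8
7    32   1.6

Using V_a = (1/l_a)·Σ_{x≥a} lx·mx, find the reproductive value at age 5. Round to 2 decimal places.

lx = nx/n0 = nx/400: 1, 0.99, 0.98, 0.91, 0.78, 0.59, 0.4, 0.08
lx·mx for x ≥ 5: 1.298, 0.72, 0.128 → sum = 2.146
V_5 = 2.146 / l_5 = 2.146 / 0.59 = 3.637288… → 3.64

3.64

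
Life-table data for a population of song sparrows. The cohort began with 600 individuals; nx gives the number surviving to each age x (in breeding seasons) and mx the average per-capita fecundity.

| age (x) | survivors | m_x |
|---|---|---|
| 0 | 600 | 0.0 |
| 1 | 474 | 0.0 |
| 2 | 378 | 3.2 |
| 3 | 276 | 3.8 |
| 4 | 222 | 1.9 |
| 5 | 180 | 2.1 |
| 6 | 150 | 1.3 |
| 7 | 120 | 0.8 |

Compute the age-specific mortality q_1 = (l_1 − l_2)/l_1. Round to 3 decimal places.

lx = nx/n0 = nx/600: 1, 0.79, 0.63, 0.46, 0.37, 0.3, 0.25, 0.2
q_1 = (l_1 − l_2) / l_1 = (0.79 − 0.63) / 0.79
     = 0.16 / 0.79 = 0.202532… → 0.203

0.203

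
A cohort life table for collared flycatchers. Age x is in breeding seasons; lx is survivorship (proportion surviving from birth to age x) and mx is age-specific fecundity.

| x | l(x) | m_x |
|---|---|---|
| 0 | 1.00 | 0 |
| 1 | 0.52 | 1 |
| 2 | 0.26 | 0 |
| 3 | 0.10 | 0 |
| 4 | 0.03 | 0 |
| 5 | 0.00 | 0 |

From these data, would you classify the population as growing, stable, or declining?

R0 = Σ lx·mx = 0 + 0.52 + 0 + 0 + 0 + 0 = 0.52
R0 < 1, so the population is declining.

declining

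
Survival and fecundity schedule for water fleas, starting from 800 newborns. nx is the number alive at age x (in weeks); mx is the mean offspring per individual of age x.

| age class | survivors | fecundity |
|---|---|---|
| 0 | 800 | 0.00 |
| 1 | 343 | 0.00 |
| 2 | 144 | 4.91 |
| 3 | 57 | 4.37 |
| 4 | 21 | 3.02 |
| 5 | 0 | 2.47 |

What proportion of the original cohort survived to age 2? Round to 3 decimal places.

0.180

l_2 = n_2/n_0 = 144/800 = 0.18 → 0.180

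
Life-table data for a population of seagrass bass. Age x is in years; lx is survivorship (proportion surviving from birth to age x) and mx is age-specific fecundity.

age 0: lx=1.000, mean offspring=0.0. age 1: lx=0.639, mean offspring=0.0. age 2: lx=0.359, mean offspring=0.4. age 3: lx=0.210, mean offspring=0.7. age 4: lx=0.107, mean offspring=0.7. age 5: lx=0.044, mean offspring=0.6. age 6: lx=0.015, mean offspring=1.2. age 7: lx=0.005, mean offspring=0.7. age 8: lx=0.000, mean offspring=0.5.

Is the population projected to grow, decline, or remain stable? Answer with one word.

R0 = Σ lx·mx = 0 + 0 + 0.1436 + 0.147 + 0.0749 + 0.0264 + 0.018 + 0.0035 + 0 = 0.4134
R0 < 1, so the population is declining.

declining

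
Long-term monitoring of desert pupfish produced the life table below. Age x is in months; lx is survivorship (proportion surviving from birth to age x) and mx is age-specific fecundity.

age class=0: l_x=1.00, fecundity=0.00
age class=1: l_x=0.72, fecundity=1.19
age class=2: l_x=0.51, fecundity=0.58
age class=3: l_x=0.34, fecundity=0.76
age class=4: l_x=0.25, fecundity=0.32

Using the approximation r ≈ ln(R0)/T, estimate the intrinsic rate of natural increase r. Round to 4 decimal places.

0.2341

R0 = Σ lx·mx = 0 + 0.8568 + 0.2958 + 0.2584 + 0.08 = 1.491
Σ x·lx·mx = 2.5436; T = 2.5436/1.491 = 1.70597…
r ≈ ln(R0)/T = ln(1.491)/1.70597… = 0.234147… → 0.2341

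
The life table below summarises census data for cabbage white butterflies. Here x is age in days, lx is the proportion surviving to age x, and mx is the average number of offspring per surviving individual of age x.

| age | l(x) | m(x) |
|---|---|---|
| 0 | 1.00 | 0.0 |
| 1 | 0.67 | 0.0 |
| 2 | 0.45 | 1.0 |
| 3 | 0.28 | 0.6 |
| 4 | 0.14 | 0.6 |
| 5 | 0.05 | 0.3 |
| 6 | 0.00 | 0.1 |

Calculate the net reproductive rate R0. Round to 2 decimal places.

0.72

lx·mx by age: 0, 0, 0.45, 0.168, 0.084, 0.015, 0
R0 = Σ lx·mx = 0.717 → 0.72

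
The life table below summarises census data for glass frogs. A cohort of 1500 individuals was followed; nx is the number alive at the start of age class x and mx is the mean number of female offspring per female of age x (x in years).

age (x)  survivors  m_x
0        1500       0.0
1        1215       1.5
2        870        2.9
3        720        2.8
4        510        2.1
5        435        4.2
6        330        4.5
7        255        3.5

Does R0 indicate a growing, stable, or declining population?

lx = nx/n0 = nx/1500: 1, 0.81, 0.58, 0.48, 0.34, 0.29, 0.22, 0.17
R0 = Σ lx·mx = 0 + 1.215 + 1.682 + 1.344 + 0.714 + 1.218 + 0.99 + 0.595 = 7.758
R0 > 1, so the population is growing.

growing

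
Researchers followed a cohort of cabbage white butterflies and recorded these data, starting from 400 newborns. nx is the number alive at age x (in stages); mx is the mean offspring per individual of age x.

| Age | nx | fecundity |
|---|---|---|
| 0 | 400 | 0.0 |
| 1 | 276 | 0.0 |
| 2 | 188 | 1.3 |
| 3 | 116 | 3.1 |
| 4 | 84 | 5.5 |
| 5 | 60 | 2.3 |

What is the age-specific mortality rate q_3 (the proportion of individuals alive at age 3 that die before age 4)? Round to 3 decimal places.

0.276

lx = nx/n0 = nx/400: 1, 0.69, 0.47, 0.29, 0.21, 0.15
q_3 = (l_3 − l_4) / l_3 = (0.29 − 0.21) / 0.29
     = 0.08 / 0.29 = 0.275862… → 0.276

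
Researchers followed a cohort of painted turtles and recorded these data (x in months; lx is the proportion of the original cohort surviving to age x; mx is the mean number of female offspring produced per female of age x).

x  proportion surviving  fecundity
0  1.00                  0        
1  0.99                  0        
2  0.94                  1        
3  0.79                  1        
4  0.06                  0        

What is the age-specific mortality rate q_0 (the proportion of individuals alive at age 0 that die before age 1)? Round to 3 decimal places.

0.010

q_0 = (l_0 − l_1) / l_0 = (1 − 0.99) / 1
     = 0.01 / 1 = 0.01 → 0.010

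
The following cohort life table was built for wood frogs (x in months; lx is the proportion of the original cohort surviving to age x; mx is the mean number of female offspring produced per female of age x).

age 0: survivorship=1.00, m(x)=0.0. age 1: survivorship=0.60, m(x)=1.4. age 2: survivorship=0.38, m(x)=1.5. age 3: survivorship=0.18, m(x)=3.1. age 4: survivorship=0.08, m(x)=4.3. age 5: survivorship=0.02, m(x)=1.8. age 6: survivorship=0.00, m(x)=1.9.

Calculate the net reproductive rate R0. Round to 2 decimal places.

2.35

lx·mx by age: 0, 0.84, 0.57, 0.558, 0.344, 0.036, 0
R0 = Σ lx·mx = 2.348 → 2.35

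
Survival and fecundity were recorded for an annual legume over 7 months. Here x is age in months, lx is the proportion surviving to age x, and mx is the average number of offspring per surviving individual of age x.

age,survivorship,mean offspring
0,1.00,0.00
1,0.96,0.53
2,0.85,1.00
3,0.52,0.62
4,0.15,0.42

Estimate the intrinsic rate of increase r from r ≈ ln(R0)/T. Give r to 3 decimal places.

0.283

R0 = Σ lx·mx = 0 + 0.5088 + 0.85 + 0.3224 + 0.063 = 1.7442
Σ x·lx·mx = 3.428; T = 3.428/1.7442 = 1.96537…
r ≈ ln(R0)/T = ln(1.7442)/1.96537… = 0.28305… → 0.283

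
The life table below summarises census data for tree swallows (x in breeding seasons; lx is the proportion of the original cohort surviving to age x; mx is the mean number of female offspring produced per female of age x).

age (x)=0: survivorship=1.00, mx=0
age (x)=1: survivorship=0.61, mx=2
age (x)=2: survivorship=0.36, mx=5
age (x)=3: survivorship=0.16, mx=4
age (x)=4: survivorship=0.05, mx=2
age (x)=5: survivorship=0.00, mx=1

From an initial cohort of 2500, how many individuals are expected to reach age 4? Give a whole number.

125

Expected survivors = N0 · l_4 = 2500 × 0.05 = 125 → 125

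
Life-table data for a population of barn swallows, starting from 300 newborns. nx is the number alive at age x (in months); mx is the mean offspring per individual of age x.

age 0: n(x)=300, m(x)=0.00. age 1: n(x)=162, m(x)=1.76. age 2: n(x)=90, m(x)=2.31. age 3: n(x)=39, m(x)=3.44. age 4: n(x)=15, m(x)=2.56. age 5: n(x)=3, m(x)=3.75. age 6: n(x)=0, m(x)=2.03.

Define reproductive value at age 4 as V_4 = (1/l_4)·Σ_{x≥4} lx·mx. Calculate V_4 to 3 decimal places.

lx = nx/n0 = nx/300: 1, 0.54, 0.3, 0.13, 0.05, 0.01, 0
lx·mx for x ≥ 4: 0.128, 0.0375, 0 → sum = 0.1655
V_4 = 0.1655 / l_4 = 0.1655 / 0.05 = 3.31 → 3.310

3.310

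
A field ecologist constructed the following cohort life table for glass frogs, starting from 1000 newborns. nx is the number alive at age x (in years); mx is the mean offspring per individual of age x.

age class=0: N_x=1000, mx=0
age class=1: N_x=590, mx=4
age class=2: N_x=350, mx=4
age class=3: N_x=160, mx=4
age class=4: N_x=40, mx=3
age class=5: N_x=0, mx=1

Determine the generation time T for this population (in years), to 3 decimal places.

lx = nx/n0 = nx/1000: 1, 0.59, 0.35, 0.16, 0.04, 0
lx·mx: 0, 2.36, 1.4, 0.64, 0.12, 0 → R0 = 4.52
x·lx·mx: 0, 2.36, 2.8, 1.92, 0.48, 0 → Σ = 7.56
T = 7.56 / 4.52 = 1.672566… → 1.673

1.673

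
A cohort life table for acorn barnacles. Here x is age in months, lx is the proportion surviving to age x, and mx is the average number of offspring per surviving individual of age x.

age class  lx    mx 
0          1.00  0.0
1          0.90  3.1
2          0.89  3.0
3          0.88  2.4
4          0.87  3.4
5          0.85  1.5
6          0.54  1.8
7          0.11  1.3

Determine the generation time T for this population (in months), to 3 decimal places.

3.058

lx·mx: 0, 2.79, 2.67, 2.112, 2.958, 1.275, 0.972, 0.143 → R0 = 12.92
x·lx·mx: 0, 2.79, 5.34, 6.336, 11.832, 6.375, 5.832, 1.001 → Σ = 39.506
T = 39.506 / 12.92 = 3.05774… → 3.058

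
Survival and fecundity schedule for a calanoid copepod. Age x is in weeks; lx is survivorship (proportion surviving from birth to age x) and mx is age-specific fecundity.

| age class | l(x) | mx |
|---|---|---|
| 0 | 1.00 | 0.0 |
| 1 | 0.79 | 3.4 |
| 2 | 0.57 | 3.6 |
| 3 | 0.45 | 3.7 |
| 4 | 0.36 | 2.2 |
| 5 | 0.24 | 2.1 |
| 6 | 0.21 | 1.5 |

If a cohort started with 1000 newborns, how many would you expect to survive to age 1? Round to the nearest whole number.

790

Expected survivors = N0 · l_1 = 1000 × 0.79 = 790 → 790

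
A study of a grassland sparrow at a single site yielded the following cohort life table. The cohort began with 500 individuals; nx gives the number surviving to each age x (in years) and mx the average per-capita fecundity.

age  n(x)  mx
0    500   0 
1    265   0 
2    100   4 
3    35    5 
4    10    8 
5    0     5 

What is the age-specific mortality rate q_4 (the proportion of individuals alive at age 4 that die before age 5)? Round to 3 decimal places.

lx = nx/n0 = nx/500: 1, 0.53, 0.2, 0.07, 0.02, 0
q_4 = (l_4 − l_5) / l_4 = (0.02 − 0) / 0.02
     = 0.02 / 0.02 = 1 → 1.000

1.000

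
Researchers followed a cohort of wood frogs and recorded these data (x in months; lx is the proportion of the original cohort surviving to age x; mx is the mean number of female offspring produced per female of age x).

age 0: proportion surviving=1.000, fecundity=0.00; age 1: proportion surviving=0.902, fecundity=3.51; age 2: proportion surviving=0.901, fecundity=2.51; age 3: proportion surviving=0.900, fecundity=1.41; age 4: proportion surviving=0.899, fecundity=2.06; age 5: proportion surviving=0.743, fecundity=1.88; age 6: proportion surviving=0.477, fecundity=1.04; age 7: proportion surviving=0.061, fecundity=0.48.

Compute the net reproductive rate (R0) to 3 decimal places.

lx·mx by age: 0, 3.16602, 2.26151, 1.269, 1.85194, 1.39684, 0.49608, 0.02928
R0 = Σ lx·mx = 10.47067 → 10.471

10.471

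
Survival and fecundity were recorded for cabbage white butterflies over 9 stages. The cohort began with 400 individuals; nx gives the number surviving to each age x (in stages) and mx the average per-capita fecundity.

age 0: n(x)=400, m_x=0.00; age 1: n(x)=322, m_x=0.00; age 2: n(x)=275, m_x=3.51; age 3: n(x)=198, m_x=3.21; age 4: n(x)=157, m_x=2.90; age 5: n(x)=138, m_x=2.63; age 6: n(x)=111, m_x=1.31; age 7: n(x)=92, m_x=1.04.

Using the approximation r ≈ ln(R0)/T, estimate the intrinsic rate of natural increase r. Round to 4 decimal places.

lx = nx/n0 = nx/400: 1, 0.805, 0.6875, 0.495, 0.3925, 0.345, 0.2775, 0.23
R0 = Σ lx·mx = 0 + 0 + 2.41313… + 1.58895 + 1.13825… + 0.90735 + 0.36353… + 0.2392 = 6.6504
Σ x·lx·mx = 22.5384; T = 22.5384/6.6504 = 3.38903…
r ≈ ln(R0)/T = ln(6.6504)/3.38903… = 0.559062… → 0.5591

0.5591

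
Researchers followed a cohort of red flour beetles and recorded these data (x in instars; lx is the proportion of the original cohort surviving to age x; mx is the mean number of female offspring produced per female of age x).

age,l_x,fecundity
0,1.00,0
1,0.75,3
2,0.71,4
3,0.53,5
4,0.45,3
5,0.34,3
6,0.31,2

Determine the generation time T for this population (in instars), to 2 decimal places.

lx·mx: 0, 2.25, 2.84, 2.65, 1.35, 1.02, 0.62 → R0 = 10.73
x·lx·mx: 0, 2.25, 5.68, 7.95, 5.4, 5.1, 3.72 → Σ = 30.1
T = 30.1 / 10.73 = 2.805219… → 2.81

2.81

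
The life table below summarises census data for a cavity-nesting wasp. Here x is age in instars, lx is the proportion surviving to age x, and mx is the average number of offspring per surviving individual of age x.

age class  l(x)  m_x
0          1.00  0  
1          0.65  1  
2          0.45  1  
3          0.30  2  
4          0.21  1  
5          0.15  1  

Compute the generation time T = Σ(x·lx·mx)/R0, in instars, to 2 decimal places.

2.40

lx·mx: 0, 0.65, 0.45, 0.6, 0.21, 0.15 → R0 = 2.06
x·lx·mx: 0, 0.65, 0.9, 1.8, 0.84, 0.75 → Σ = 4.94
T = 4.94 / 2.06 = 2.398058… → 2.40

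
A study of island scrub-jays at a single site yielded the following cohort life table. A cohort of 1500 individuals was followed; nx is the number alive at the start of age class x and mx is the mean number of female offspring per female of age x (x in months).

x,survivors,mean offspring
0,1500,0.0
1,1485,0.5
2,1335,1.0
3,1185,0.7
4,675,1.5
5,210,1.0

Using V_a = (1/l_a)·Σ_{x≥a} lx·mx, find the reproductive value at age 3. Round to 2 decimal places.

lx = nx/n0 = nx/1500: 1, 0.99, 0.89, 0.79, 0.45, 0.14
lx·mx for x ≥ 3: 0.553, 0.675, 0.14 → sum = 1.368
V_3 = 1.368 / l_3 = 1.368 / 0.79 = 1.731646… → 1.73

1.73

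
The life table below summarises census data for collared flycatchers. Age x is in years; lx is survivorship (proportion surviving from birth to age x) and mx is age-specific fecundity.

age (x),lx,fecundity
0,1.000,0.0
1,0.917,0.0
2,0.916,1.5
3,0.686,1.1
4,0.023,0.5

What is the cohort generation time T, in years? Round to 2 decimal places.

2.36

lx·mx: 0, 0, 1.374, 0.7546, 0.0115 → R0 = 2.1401
x·lx·mx: 0, 0, 2.748, 2.2638, 0.046 → Σ = 5.0578
T = 5.0578 / 2.1401 = 2.363348… → 2.36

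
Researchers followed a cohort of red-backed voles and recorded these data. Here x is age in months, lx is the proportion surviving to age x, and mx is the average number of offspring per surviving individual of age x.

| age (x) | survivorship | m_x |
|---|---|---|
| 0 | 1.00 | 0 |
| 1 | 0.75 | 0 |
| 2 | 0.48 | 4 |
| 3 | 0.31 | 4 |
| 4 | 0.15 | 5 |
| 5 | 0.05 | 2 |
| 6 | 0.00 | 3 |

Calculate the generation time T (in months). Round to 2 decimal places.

lx·mx: 0, 0, 1.92, 1.24, 0.75, 0.1, 0 → R0 = 4.01
x·lx·mx: 0, 0, 3.84, 3.72, 3, 0.5, 0 → Σ = 11.06
T = 11.06 / 4.01 = 2.758105… → 2.76

2.76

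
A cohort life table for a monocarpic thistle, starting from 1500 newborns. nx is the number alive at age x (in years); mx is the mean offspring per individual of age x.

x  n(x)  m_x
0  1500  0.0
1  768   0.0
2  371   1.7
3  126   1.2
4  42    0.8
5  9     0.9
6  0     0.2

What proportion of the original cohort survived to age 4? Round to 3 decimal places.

0.028

l_4 = n_4/n_0 = 42/1500 = 0.028 → 0.028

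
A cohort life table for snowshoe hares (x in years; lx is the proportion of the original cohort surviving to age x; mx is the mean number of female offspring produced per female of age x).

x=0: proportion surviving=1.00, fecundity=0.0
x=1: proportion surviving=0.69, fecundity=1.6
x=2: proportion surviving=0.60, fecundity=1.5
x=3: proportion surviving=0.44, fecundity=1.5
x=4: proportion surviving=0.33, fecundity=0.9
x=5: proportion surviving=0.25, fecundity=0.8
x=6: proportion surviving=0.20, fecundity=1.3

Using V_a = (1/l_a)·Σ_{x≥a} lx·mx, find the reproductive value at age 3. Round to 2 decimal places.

3.22

lx·mx for x ≥ 3: 0.66, 0.297, 0.2, 0.26 → sum = 1.417
V_3 = 1.417 / l_3 = 1.417 / 0.44 = 3.220455… → 3.22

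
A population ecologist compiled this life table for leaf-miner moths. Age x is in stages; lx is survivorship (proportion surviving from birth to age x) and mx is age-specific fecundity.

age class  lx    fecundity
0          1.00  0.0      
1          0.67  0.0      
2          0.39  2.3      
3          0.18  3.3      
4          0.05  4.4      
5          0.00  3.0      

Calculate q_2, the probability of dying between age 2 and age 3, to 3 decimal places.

q_2 = (l_2 − l_3) / l_2 = (0.39 − 0.18) / 0.39
     = 0.21 / 0.39 = 0.538462… → 0.538

0.538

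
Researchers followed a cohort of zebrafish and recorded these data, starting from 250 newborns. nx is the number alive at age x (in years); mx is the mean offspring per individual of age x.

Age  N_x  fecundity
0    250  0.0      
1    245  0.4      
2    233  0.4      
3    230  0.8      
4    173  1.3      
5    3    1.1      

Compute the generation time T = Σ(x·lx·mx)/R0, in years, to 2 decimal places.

lx = nx/n0 = nx/250: 1, 0.98, 0.932, 0.92, 0.692, 0.012
lx·mx: 0, 0.392, 0.3728, 0.736, 0.8996, 0.0132 → R0 = 2.4136
x·lx·mx: 0, 0.392, 0.7456, 2.208, 3.5984, 0.066 → Σ = 7.01
T = 7.01 / 2.4136 = 2.904375… → 2.90

2.90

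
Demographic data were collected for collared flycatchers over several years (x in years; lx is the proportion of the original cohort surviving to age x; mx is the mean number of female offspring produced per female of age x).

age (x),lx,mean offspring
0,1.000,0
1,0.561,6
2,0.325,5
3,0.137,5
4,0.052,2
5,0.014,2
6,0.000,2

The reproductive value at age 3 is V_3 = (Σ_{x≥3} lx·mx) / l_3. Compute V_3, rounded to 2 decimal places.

lx·mx for x ≥ 3: 0.685, 0.104, 0.028, 0 → sum = 0.817
V_3 = 0.817 / l_3 = 0.817 / 0.137 = 5.963504… → 5.96

5.96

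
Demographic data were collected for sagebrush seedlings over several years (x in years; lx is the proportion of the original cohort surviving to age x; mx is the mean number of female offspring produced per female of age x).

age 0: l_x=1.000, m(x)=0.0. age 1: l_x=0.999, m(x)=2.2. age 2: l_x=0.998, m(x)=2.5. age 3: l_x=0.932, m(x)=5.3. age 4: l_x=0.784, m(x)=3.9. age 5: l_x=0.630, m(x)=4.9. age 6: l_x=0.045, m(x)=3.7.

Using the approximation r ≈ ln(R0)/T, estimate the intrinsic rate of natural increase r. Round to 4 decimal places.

R0 = Σ lx·mx = 0 + 2.1978 + 2.495 + 4.9396 + 3.0576 + 3.087 + 0.1665 = 15.9435
Σ x·lx·mx = 50.671; T = 50.671/15.9435 = 3.17816…
r ≈ ln(R0)/T = ln(15.9435)/3.17816… = 0.871275… → 0.8713

0.8713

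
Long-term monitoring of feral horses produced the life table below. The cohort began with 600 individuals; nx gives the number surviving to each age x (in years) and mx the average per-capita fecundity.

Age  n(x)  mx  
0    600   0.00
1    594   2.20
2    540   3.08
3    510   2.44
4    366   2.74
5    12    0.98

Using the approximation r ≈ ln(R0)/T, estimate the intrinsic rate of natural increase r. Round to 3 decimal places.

lx = nx/n0 = nx/600: 1, 0.99, 0.9, 0.85, 0.61, 0.02
R0 = Σ lx·mx = 0 + 2.178 + 2.772 + 2.074 + 1.6714 + 0.0196 = 8.715
Σ x·lx·mx = 20.7276; T = 20.7276/8.715 = 2.37838…
r ≈ ln(R0)/T = ln(8.715)/2.37838… = 0.9103… → 0.910

0.910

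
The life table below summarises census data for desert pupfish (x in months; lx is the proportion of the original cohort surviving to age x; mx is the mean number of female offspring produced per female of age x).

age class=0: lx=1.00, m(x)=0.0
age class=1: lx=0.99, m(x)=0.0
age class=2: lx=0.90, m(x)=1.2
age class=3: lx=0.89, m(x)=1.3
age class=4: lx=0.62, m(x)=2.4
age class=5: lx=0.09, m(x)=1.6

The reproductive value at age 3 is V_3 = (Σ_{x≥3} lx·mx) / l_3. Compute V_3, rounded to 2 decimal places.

lx·mx for x ≥ 3: 1.157, 1.488, 0.144 → sum = 2.789
V_3 = 2.789 / l_3 = 2.789 / 0.89 = 3.133708… → 3.13

3.13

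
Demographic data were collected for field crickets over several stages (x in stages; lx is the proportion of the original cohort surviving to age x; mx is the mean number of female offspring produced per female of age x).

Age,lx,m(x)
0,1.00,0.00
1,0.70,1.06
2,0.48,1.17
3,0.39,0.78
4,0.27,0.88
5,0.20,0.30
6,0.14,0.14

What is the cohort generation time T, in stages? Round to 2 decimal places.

lx·mx: 0, 0.742, 0.5616, 0.3042, 0.2376, 0.06, 0.0196 → R0 = 1.925
x·lx·mx: 0, 0.742, 1.1232, 0.9126, 0.9504, 0.3, 0.1176 → Σ = 4.1458
T = 4.1458 / 1.925 = 2.153662… → 2.15

2.15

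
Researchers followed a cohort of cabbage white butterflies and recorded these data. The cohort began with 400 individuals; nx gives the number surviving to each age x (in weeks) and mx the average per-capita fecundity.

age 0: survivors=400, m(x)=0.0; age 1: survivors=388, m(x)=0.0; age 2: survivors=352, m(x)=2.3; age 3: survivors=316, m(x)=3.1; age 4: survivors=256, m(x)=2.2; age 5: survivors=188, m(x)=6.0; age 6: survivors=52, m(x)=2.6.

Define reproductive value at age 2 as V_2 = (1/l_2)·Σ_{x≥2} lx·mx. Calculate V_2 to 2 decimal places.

lx = nx/n0 = nx/400: 1, 0.97, 0.88, 0.79, 0.64, 0.47, 0.13
lx·mx for x ≥ 2: 2.024, 2.449, 1.408, 2.82, 0.338 → sum = 9.039
V_2 = 9.039 / l_2 = 9.039 / 0.88 = 10.271591… → 10.27

10.27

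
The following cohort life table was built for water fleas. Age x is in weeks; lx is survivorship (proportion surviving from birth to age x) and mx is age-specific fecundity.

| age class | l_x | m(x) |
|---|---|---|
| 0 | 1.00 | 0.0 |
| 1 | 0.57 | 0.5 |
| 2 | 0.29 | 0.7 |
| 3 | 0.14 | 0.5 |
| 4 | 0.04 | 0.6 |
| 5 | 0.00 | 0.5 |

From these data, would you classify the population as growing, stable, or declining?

R0 = Σ lx·mx = 0 + 0.285 + 0.203 + 0.07 + 0.024 + 0 = 0.582
R0 < 1, so the population is declining.

declining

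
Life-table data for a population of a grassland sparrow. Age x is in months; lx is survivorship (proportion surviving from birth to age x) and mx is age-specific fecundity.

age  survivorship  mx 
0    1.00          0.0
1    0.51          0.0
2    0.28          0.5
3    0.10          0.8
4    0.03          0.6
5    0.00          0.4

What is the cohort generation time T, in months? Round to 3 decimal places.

2.487

lx·mx: 0, 0, 0.14, 0.08, 0.018, 0 → R0 = 0.238
x·lx·mx: 0, 0, 0.28, 0.24, 0.072, 0 → Σ = 0.592
T = 0.592 / 0.238 = 2.487395… → 2.487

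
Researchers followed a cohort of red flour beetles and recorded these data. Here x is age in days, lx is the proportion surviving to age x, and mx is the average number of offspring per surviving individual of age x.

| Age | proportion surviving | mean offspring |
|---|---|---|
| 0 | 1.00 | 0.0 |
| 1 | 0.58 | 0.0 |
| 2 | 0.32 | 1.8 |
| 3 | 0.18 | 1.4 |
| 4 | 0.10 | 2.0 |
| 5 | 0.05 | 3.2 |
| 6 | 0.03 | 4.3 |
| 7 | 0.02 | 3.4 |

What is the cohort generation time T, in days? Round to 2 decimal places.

3.44

lx·mx: 0, 0, 0.576, 0.252, 0.2, 0.16, 0.129, 0.068 → R0 = 1.385
x·lx·mx: 0, 0, 1.152, 0.756, 0.8, 0.8, 0.774, 0.476 → Σ = 4.758
T = 4.758 / 1.385 = 3.435379… → 3.44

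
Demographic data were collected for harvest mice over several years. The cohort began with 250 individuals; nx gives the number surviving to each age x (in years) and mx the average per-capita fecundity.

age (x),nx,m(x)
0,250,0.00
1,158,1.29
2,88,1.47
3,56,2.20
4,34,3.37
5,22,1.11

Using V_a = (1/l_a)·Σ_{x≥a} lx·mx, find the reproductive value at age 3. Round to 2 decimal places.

4.68

lx = nx/n0 = nx/250: 1, 0.632, 0.352, 0.224, 0.136, 0.088
lx·mx for x ≥ 3: 0.4928, 0.45832, 0.09768 → sum = 1.0488
V_3 = 1.0488 / l_3 = 1.0488 / 0.224 = 4.682143… → 4.68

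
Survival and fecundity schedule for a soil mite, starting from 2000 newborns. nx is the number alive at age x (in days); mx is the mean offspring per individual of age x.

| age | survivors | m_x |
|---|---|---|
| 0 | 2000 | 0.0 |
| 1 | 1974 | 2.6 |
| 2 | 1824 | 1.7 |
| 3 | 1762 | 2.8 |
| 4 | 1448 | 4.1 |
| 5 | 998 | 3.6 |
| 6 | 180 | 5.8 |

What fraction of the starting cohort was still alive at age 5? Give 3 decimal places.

l_5 = n_5/n_0 = 998/2000 = 0.499 → 0.499

0.499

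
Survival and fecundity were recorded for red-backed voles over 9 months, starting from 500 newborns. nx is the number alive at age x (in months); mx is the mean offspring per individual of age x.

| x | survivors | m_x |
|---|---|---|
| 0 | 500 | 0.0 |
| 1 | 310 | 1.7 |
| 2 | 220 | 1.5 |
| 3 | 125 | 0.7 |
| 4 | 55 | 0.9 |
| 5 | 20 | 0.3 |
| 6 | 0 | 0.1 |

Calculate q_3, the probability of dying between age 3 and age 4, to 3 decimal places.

0.560

lx = nx/n0 = nx/500: 1, 0.62, 0.44, 0.25, 0.11, 0.04, 0
q_3 = (l_3 − l_4) / l_3 = (0.25 − 0.11) / 0.25
     = 0.14 / 0.25 = 0.56 → 0.560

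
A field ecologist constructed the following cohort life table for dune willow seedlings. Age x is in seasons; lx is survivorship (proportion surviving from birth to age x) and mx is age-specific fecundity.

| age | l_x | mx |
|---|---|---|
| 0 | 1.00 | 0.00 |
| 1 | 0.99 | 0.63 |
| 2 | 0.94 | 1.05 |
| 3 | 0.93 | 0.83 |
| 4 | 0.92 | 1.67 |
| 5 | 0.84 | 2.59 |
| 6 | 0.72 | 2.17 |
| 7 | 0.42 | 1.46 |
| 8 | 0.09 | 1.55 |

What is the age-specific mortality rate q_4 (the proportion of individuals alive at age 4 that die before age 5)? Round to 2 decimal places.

q_4 = (l_4 − l_5) / l_4 = (0.92 − 0.84) / 0.92
     = 0.08 / 0.92 = 0.086957… → 0.09

0.09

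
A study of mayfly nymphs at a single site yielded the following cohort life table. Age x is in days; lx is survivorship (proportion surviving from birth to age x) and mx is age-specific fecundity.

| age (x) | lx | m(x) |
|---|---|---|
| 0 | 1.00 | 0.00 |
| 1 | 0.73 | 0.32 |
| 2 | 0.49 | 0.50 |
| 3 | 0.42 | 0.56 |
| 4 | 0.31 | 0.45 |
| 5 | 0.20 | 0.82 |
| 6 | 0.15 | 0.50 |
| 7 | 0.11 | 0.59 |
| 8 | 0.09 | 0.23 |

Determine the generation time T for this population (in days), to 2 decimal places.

lx·mx: 0, 0.2336, 0.245, 0.2352, 0.1395, 0.164, 0.075, 0.0649, 0.0207 → R0 = 1.1779
x·lx·mx: 0, 0.2336, 0.49, 0.7056, 0.558, 0.82, 0.45, 0.4543, 0.1656 → Σ = 3.8771
T = 3.8771 / 1.1779 = 3.291536… → 3.29

3.29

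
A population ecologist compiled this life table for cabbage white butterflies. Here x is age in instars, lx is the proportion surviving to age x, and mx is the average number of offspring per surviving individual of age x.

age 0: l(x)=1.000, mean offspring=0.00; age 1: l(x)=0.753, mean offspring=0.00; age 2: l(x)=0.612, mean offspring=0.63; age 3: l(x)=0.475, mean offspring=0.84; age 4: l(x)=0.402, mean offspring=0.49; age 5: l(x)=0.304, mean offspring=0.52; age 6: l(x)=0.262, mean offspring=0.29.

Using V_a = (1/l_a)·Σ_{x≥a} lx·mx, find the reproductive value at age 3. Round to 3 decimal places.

lx·mx for x ≥ 3: 0.399, 0.19698, 0.15808, 0.07598 → sum = 0.83004
V_3 = 0.83004 / l_3 = 0.83004 / 0.475 = 1.747453… → 1.747

1.747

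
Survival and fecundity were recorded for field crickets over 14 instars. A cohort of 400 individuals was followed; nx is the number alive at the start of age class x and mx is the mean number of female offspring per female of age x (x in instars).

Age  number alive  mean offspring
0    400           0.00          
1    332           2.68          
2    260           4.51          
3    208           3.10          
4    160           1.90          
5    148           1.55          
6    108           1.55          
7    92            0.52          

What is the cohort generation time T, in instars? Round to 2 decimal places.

2.57

lx = nx/n0 = nx/400: 1, 0.83, 0.65, 0.52, 0.4, 0.37, 0.27, 0.23
lx·mx: 0, 2.2244, 2.9315, 1.612, 0.76, 0.5735, 0.4185, 0.1196 → R0 = 8.6395
x·lx·mx: 0, 2.2244, 5.863, 4.836, 3.04, 2.8675, 2.511, 0.8372 → Σ = 22.1791
T = 22.1791 / 8.6395 = 2.567174… → 2.57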